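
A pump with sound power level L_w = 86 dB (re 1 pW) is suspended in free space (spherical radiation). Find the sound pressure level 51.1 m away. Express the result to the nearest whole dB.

L_p = L_w − 10·log₁₀(4π·r²) with r = 51.1 m.
4π·r² = 3.281e+04 m², 10·log₁₀ of that is 45.161 dB.
L_p = 86 − 45.161 = 40.84 dB.

41 dB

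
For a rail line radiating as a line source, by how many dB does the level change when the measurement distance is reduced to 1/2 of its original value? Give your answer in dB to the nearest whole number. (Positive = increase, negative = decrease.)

With cylindrical spreading the level changes by −10·log₁₀(r₂/r₁).
ΔL = −10·log₁₀(0.5) = +3.01 dB.

+3 dB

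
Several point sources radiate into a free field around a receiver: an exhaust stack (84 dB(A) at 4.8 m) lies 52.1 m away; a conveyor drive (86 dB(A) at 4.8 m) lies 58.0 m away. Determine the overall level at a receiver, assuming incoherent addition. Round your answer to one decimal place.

66.9 dB(A)

First find each source's level at the receiver (point-source: −20·log₁₀(r/r_ref)), then combine on an intensity basis.
exhaust stack: 84 − 20·log₁₀(52.1/4.8) = 84 − 20.71 = 63.29 dB(A).
conveyor drive: 86 − 20·log₁₀(58.0/4.8) = 86 − 21.64 = 64.36 dB(A).
Σ 10^(L/10) = 4.859e+06 → L_total = 10·log₁₀(4.859e+06) = 66.87 dB(A).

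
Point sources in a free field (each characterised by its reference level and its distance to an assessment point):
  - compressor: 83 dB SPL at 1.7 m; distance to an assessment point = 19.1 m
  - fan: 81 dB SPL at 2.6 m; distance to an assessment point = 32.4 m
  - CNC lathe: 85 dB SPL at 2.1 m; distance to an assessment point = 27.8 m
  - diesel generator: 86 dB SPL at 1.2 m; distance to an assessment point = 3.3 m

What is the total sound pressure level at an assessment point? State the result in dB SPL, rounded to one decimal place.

77.5 dB SPL

First find each source's level at the receiver (point-source: −20·log₁₀(r/r_ref)), then combine on an intensity basis.
compressor: 83 − 20·log₁₀(19.1/1.7) = 83 − 21.01 = 61.99 dB SPL.
fan: 81 − 20·log₁₀(32.4/2.6) = 81 − 21.91 = 59.09 dB SPL.
CNC lathe: 85 − 20·log₁₀(27.8/2.1) = 85 − 22.44 = 62.56 dB SPL.
diesel generator: 86 − 20·log₁₀(3.3/1.2) = 86 − 8.79 = 77.21 dB SPL.
Σ 10^(L/10) = 5.684e+07 → L_total = 10·log₁₀(5.684e+07) = 77.55 dB SPL.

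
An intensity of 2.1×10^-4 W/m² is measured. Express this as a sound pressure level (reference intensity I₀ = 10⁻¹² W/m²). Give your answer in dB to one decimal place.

L = 10·log₁₀(I/I₀) = 10·log₁₀(2.1×10^-4/10⁻¹²) = 10·log₁₀(2.1×10^8).
L = 10·(0.3222 + 8) = 83.22 dB.

83.2 dB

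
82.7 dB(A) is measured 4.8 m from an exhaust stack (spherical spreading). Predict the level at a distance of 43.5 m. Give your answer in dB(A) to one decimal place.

For a point source, L₂ = L₁ − 20·log₁₀(r₂/r₁).
L₂ = 82.7 − 20·log₁₀(43.5/4.8) = 82.7 − 19.145 = 63.56 dB(A).

63.6 dB(A)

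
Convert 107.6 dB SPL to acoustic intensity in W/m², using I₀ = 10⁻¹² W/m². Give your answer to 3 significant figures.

I/I₀ = 10^(107.6/10) = 5.754e+10, so I = 5.754e+10 × 10⁻¹² W/m².

0.0575 W/m²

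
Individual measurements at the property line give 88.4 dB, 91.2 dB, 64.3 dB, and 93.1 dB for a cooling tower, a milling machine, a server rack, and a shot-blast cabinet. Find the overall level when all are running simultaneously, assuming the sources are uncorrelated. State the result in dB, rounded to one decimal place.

For uncorrelated sources the intensities add, so convert each level to linear form, sum, and take 10·log₁₀ of the total.
Σ 10^(L/10) = 10^(88.4/10) + 10^(91.2/10) + 10^(64.3/10) + 10^(93.1/10) = 4.055e+09.
L_total = 10·log₁₀(4.055e+09) = 96.08 dB.

96.1 dB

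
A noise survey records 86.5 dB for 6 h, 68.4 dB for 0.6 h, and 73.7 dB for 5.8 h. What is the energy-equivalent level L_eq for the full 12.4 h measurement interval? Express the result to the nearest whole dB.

84 dB

L_eq = 10·log₁₀[(1/T)·Σ tᵢ·10^(Lᵢ/10)] with T = 12.4 h.
Σ tᵢ·10^(Lᵢ/10) = 6·10^(86.5/10) + 0.6·10^(68.4/10) + 5.8·10^(73.7/10) = 2.820e+09.
L_eq = 10·log₁₀(2.820e+09/12.4) = 83.57 dB.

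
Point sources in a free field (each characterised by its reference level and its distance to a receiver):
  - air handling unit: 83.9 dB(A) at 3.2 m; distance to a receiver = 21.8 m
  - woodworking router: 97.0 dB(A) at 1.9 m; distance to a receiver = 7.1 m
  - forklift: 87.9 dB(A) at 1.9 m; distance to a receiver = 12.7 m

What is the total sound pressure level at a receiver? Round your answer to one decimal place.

85.8 dB(A)

Apply inverse-square spreading to bring every level to the receiver, then sum 10^(L/10).
air handling unit: 83.9 − 20·log₁₀(21.8/3.2) = 83.9 − 16.67 = 67.23 dB(A).
woodworking router: 97.0 − 20·log₁₀(7.1/1.9) = 97.0 − 11.45 = 85.55 dB(A).
forklift: 87.9 − 20·log₁₀(12.7/1.9) = 87.9 − 16.50 = 71.40 dB(A).
Σ 10^(L/10) = 3.780e+08 → L_total = 10·log₁₀(3.780e+08) = 85.77 dB(A).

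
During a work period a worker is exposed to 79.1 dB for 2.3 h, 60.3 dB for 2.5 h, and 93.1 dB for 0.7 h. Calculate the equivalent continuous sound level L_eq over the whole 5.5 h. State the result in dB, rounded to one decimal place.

84.7 dB

L_eq = 10·log₁₀[(1/T)·Σ tᵢ·10^(Lᵢ/10)] with T = 5.5 h.
Σ tᵢ·10^(Lᵢ/10) = 2.3·10^(79.1/10) + 2.5·10^(60.3/10) + 0.7·10^(93.1/10) = 1.619e+09.
L_eq = 10·log₁₀(1.619e+09/5.5) = 84.69 dB.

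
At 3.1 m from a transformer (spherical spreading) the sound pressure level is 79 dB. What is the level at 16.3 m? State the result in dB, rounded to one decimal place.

Spherical spreading from a point source gives a 20·log₁₀(r₂/r₁) drop.
L₂ = 79 − 20·log₁₀(16.3/3.1) = 79 − 14.417 = 64.58 dB.

64.6 dB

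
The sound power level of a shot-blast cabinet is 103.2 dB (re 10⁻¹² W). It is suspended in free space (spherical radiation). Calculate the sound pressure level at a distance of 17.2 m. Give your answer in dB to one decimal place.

L_p = L_w − 10·log₁₀(4π·r²) with r = 17.2 m.
4π·r² = 3718 m², 10·log₁₀ of that is 35.703 dB.
L_p = 103.2 − 35.703 = 67.50 dB.

67.5 dB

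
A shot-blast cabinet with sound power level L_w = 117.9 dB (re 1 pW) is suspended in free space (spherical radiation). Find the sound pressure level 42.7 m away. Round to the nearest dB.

74 dB

The power spreads over a sphere of area 4π·r², so L_p = L_w − 10·log₁₀(4π·r²).
4π·r² = 2.291e+04 m², 10·log₁₀ of that is 43.601 dB.
L_p = 117.9 − 43.601 = 74.30 dB.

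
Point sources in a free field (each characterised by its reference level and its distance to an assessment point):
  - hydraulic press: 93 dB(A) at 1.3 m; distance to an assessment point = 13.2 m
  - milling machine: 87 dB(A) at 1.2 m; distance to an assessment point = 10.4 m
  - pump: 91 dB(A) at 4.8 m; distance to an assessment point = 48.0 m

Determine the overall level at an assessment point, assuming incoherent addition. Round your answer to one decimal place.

75.9 dB(A)

Apply inverse-square spreading to bring every level to the receiver, then sum 10^(L/10).
hydraulic press: 93 − 20·log₁₀(13.2/1.3) = 93 − 20.13 = 72.87 dB(A).
milling machine: 87 − 20·log₁₀(10.4/1.2) = 87 − 18.76 = 68.24 dB(A).
pump: 91 − 20·log₁₀(48.0/4.8) = 91 − 20.00 = 71.00 dB(A).
Σ 10^(L/10) = 3.861e+07 → L_total = 10·log₁₀(3.861e+07) = 75.87 dB(A).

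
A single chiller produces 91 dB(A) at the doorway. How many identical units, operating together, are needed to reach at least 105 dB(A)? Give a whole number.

N identical sources give L₁ + 10·log₁₀ N, so require 10·log₁₀ N ≥ 105 − 91 = 14.0 dB.
N ≥ 10^(14.0/10) = 25.119, so N = 26.

26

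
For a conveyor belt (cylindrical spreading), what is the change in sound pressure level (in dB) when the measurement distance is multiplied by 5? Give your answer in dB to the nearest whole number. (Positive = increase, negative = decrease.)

A line source loses 3 dB per doubling of distance; generally ΔL = −10·log₁₀(r₂/r₁).
ΔL = −10·log₁₀(5) = -6.99 dB.

-7 dB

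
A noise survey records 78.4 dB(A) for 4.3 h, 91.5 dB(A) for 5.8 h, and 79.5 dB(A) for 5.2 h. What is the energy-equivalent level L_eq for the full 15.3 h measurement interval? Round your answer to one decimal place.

87.7 dB(A)

The energy average is taken in the linear domain: L_eq = 10·log₁₀[(Σ tᵢ·10^(Lᵢ/10))/T], T = 15.3 h.
Σ tᵢ·10^(Lᵢ/10) = 4.3·10^(78.4/10) + 5.8·10^(91.5/10) + 5.2·10^(79.5/10) = 8.954e+09.
L_eq = 10·log₁₀(8.954e+09/15.3) = 87.67 dB(A).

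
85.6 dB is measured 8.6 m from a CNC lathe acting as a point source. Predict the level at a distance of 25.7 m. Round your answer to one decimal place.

76.1 dB

Spherical spreading from a point source gives a 20·log₁₀(r₂/r₁) drop.
L₂ = 85.6 − 20·log₁₀(25.7/8.6) = 85.6 − 9.509 = 76.09 dB.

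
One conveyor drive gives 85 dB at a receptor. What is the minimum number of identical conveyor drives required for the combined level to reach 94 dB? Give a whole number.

Need L₁ + 10·log₁₀ N ≥ 94, i.e. log₁₀ N ≥ 0.90.
N ≥ 10^(9.0/10) = 7.943, so N = 8.

8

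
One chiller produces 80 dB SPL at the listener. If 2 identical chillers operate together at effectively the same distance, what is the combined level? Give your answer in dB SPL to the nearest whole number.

With 2 equal, uncorrelated contributions the intensity is 2× that of one unit, giving a rise of 10·log₁₀ 2.
L_total = 80 + 10·log₁₀(2) = 80 + 3.010 = 83.01 dB SPL.

83 dB SPL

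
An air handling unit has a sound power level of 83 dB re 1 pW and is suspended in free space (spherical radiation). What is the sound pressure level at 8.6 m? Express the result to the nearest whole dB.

53 dB

L_p = L_w − 10·log₁₀(4π·r²) with r = 8.6 m.
4π·r² = 929.4 m², 10·log₁₀ of that is 29.682 dB.
L_p = 83 − 29.682 = 53.32 dB.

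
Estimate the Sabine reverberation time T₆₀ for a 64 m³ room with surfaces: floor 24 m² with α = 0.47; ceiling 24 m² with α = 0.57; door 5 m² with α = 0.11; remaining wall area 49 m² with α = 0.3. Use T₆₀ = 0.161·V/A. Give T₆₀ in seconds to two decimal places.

A = Σ Sᵢαᵢ = 24·0.47 + 24·0.57 + 5·0.11 + 49·0.3 = 40.21 m².
T₆₀ = 0.161·V/A = 0.161·64/40.21 = 0.256 s.

0.26 s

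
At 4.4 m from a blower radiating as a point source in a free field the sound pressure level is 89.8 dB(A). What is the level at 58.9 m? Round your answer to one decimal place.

Spherical spreading from a point source gives a 20·log₁₀(r₂/r₁) drop.
L₂ = 89.8 − 20·log₁₀(58.9/4.4) = 89.8 − 22.533 = 67.27 dB(A).

67.3 dB(A)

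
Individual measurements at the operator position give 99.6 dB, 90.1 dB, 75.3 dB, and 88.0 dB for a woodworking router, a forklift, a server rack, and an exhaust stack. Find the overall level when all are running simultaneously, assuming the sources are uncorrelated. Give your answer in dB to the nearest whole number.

Incoherent sources combine by intensity addition: L_total = 10·log₁₀(Σ 10^(L_i/10)).
Σ 10^(L/10) = 10^(99.6/10) + 10^(90.1/10) + 10^(75.3/10) + 10^(88.0/10) = 1.081e+10.
L_total = 10·log₁₀(1.081e+10) = 100.34 dB.

100 dB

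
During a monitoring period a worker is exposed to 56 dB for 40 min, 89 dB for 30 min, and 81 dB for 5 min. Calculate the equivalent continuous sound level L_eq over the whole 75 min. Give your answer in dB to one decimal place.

L_eq = 10·log₁₀[(1/T)·Σ tᵢ·10^(Lᵢ/10)] with T = 75 min.
Σ tᵢ·10^(Lᵢ/10) = 40·10^(56/10) + 30·10^(89/10) + 5·10^(81/10) = 2.448e+10.
L_eq = 10·log₁₀(2.448e+10/75) = 85.14 dB.

85.1 dB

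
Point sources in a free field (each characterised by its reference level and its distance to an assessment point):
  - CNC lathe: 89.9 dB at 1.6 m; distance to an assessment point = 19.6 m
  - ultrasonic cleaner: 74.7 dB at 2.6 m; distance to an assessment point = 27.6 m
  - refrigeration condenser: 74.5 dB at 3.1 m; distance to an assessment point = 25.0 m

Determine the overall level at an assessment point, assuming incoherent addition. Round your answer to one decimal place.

First find each source's level at the receiver (point-source: −20·log₁₀(r/r_ref)), then combine on an intensity basis.
CNC lathe: 89.9 − 20·log₁₀(19.6/1.6) = 89.9 − 21.76 = 68.14 dB.
ultrasonic cleaner: 74.7 − 20·log₁₀(27.6/2.6) = 74.7 − 20.52 = 54.18 dB.
refrigeration condenser: 74.5 − 20·log₁₀(25.0/3.1) = 74.5 − 18.13 = 56.37 dB.
Σ 10^(L/10) = 7.207e+06 → L_total = 10·log₁₀(7.207e+06) = 68.58 dB.

68.6 dB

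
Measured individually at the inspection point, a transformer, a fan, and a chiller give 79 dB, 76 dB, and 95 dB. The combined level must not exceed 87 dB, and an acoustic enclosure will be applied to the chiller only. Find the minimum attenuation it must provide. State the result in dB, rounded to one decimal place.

9.2 dB

Everything except the chiller sums to 10^(79/10) + 10^(76/10) = 1.192e+08 in linear terms, 80.76 dB.
The limit corresponds to 10^(87/10) = 5.012e+08; subtracting the fixed part leaves 3.819e+08 for the chiller, i.e. 85.82 dB.
Required insertion loss = 95 − 85.82 = 9.18 dB.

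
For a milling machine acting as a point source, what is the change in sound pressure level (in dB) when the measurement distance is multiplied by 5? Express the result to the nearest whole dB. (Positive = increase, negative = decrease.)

-14 dB

A point source loses 6 dB per doubling of distance; generally ΔL = −20·log₁₀(r₂/r₁).
ΔL = −20·log₁₀(5) = -13.98 dB.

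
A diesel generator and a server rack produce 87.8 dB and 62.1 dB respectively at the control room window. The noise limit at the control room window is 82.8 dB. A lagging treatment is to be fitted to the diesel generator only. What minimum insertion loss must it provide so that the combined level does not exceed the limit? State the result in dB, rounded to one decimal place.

5.0 dB

Fixed contribution from the other source: Σ 10^(L/10) = 10^(62.1/10) = 1.622e+06 (62.10 dB).
The limit corresponds to 10^(82.8/10) = 1.905e+08; subtracting the fixed part leaves 1.889e+08 for the diesel generator, i.e. 82.76 dB.
Required insertion loss = 87.8 − 82.76 = 5.04 dB.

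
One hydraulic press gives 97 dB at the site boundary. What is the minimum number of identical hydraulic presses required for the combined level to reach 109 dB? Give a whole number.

Need L₁ + 10·log₁₀ N ≥ 109, i.e. log₁₀ N ≥ 1.20.
N ≥ 10^(12.0/10) = 15.849, so N = 16.

16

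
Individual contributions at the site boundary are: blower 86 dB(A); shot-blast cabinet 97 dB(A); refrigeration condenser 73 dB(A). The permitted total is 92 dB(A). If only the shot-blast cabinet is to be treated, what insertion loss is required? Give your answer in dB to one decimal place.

6.3 dB

Fixed contribution from the other sources: Σ 10^(L/10) = 10^(86/10) + 10^(73/10) = 4.181e+08 (86.21 dB(A)).
The limit corresponds to 10^(92/10) = 1.585e+09; subtracting the fixed part leaves 1.167e+09 for the shot-blast cabinet, i.e. 90.67 dB(A).
Required insertion loss = 97 − 90.67 = 6.33 dB.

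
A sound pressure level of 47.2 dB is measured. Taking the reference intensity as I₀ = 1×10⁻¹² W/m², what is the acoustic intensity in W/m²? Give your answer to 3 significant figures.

5.25e-08 W/m²

I = I₀·10^(L/10) = 10⁻¹² × 10^(47.2/10) = 10^(-7.280).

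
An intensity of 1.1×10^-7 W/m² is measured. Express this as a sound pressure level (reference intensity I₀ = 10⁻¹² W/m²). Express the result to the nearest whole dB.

Dividing by I₀ shifts the exponent by 12: I/I₀ = 1.1×10^5.
L = 10·(0.0414 + 5) = 50.41 dB.

50 dB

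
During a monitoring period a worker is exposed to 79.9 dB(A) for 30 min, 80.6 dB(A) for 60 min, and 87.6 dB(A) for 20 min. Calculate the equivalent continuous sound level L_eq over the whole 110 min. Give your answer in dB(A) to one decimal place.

82.9 dB(A)

L_eq = 10·log₁₀[(1/T)·Σ tᵢ·10^(Lᵢ/10)] with T = 110 min.
Σ tᵢ·10^(Lᵢ/10) = 30·10^(79.9/10) + 60·10^(80.6/10) + 20·10^(87.6/10) = 2.133e+10.
L_eq = 10·log₁₀(2.133e+10/110) = 82.88 dB(A).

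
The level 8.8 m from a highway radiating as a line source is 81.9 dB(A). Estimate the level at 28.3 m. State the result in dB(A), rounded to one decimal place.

76.8 dB(A)

For a line source, L₂ = L₁ − 10·log₁₀(r₂/r₁).
L₂ = 81.9 − 10·log₁₀(28.3/8.8) = 81.9 − 5.073 = 76.83 dB(A).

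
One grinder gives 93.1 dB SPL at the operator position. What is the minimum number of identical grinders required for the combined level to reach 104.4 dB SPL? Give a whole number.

14

Need L₁ + 10·log₁₀ N ≥ 104.4, i.e. log₁₀ N ≥ 1.13.
N ≥ 10^(11.3/10) = 13.490, so N = 14.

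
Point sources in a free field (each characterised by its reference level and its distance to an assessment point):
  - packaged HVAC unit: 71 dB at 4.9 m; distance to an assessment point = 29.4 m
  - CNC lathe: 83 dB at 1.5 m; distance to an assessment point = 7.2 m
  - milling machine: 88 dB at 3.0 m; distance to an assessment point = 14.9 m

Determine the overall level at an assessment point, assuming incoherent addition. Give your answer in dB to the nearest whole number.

75 dB

Apply inverse-square spreading to bring every level to the receiver, then sum 10^(L/10).
packaged HVAC unit: 71 − 20·log₁₀(29.4/4.9) = 71 − 15.56 = 55.44 dB.
CNC lathe: 83 − 20·log₁₀(7.2/1.5) = 83 − 13.62 = 69.38 dB.
milling machine: 88 − 20·log₁₀(14.9/3.0) = 88 − 13.92 = 74.08 dB.
Σ 10^(L/10) = 3.459e+07 → L_total = 10·log₁₀(3.459e+07) = 75.39 dB.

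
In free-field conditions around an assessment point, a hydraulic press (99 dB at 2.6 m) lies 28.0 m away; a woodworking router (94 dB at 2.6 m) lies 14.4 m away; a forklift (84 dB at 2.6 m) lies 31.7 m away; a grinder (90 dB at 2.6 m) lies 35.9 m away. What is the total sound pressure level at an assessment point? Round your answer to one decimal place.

82.0 dB

First find each source's level at the receiver (point-source: −20·log₁₀(r/r_ref)), then combine on an intensity basis.
hydraulic press: 99 − 20·log₁₀(28.0/2.6) = 99 − 20.64 = 78.36 dB.
woodworking router: 94 − 20·log₁₀(14.4/2.6) = 94 − 14.87 = 79.13 dB.
forklift: 84 − 20·log₁₀(31.7/2.6) = 84 − 21.72 = 62.28 dB.
grinder: 90 − 20·log₁₀(35.9/2.6) = 90 − 22.80 = 67.20 dB.
Σ 10^(L/10) = 1.573e+08 → L_total = 10·log₁₀(1.573e+08) = 81.97 dB.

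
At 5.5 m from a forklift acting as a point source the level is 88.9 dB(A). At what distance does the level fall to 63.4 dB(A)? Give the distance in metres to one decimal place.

103.6 m

Point-source spreading drops the level by 20·log₁₀(r₂/r₁); inverting, r₂/r₁ = 10^(ΔL/20).
r₂ = 5.5·10^((88.9−63.4)/20) = 5.5·10^(25.5/20) = 103.60 m.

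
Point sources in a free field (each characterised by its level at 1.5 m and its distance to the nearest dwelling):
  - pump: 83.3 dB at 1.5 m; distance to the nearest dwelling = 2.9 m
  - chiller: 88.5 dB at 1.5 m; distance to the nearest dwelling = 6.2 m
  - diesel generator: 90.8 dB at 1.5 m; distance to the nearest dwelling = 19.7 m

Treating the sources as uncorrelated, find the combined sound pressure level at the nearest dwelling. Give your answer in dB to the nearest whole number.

Apply inverse-square spreading to bring every level to the receiver, then sum 10^(L/10).
pump: 83.3 − 20·log₁₀(2.9/1.5) = 83.3 − 5.73 = 77.57 dB.
chiller: 88.5 − 20·log₁₀(6.2/1.5) = 88.5 − 12.33 = 76.17 dB.
diesel generator: 90.8 − 20·log₁₀(19.7/1.5) = 90.8 − 22.37 = 68.43 dB.
Σ 10^(L/10) = 1.056e+08 → L_total = 10·log₁₀(1.056e+08) = 80.24 dB.

80 dB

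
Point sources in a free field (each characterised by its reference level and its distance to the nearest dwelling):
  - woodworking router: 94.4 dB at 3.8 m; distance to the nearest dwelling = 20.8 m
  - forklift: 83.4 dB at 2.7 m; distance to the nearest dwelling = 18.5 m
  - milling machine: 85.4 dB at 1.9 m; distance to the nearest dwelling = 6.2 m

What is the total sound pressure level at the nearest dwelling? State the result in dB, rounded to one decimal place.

Apply inverse-square spreading to bring every level to the receiver, then sum 10^(L/10).
woodworking router: 94.4 − 20·log₁₀(20.8/3.8) = 94.4 − 14.77 = 79.63 dB.
forklift: 83.4 − 20·log₁₀(18.5/2.7) = 83.4 − 16.72 = 66.68 dB.
milling machine: 85.4 − 20·log₁₀(6.2/1.9) = 85.4 − 10.27 = 75.13 dB.
Σ 10^(L/10) = 1.291e+08 → L_total = 10·log₁₀(1.291e+08) = 81.11 dB.

81.1 dB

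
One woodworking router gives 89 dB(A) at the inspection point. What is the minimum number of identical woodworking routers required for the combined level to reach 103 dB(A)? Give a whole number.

Need L₁ + 10·log₁₀ N ≥ 103, i.e. log₁₀ N ≥ 1.40.
N ≥ 10^(14.0/10) = 25.119, so N = 26.

26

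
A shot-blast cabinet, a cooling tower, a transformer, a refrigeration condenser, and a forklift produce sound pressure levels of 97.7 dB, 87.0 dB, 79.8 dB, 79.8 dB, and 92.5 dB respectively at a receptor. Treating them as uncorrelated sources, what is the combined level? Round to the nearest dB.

Incoherent sources combine by intensity addition: L_total = 10·log₁₀(Σ 10^(L_i/10)).
Σ 10^(L/10) = 10^(97.7/10) + 10^(87.0/10) + 10^(79.8/10) + 10^(79.8/10) + 10^(92.5/10) = 8.359e+09.
L_total = 10·log₁₀(8.359e+09) = 99.22 dB.

99 dB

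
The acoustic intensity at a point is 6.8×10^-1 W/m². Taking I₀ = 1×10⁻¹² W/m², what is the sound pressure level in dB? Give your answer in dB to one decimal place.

Dividing by I₀ shifts the exponent by 12: I/I₀ = 6.8×10^11.
L = 10·(0.8325 + 11) = 118.33 dB.

118.3 dB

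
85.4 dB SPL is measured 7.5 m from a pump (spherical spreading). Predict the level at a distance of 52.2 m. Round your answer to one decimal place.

Spherical spreading from a point source gives a 20·log₁₀(r₂/r₁) drop.
L₂ = 85.4 − 20·log₁₀(52.2/7.5) = 85.4 − 16.852 = 68.55 dB SPL.

68.5 dB SPL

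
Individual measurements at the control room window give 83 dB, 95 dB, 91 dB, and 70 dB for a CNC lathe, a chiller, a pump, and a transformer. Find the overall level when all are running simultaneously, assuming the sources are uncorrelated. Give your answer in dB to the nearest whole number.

97 dB

For uncorrelated sources the intensities add, so convert each level to linear form, sum, and take 10·log₁₀ of the total.
Σ 10^(L/10) = 10^(83/10) + 10^(95/10) + 10^(91/10) + 10^(70/10) = 4.631e+09.
L_total = 10·log₁₀(4.631e+09) = 96.66 dB.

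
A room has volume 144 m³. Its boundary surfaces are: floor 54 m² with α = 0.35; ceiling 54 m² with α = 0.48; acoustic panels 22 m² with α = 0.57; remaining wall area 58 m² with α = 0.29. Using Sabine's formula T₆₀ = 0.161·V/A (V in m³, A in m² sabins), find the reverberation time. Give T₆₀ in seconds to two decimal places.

0.31 s

Total absorption A = 54·0.35 + 54·0.48 + 22·0.57 + 58·0.29 = 74.18 m² sabins.
T₆₀ = 0.161 × 144 / 74.18 = 0.313 s.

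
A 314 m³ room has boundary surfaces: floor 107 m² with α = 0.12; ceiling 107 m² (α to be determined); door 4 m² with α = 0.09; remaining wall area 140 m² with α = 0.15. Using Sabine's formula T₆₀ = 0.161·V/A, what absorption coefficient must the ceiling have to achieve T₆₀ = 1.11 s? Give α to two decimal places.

0.11

A = 0.161·V/T₆₀ = 0.161·314/1.11 = 45.54 m² sabins.
Absorption from the other surfaces = 107·0.12 + 4·0.09 + 140·0.15 = 34.20 m², so the ceiling must supply 11.34 m² over 107 m².
α = 11.34/107 = 0.106.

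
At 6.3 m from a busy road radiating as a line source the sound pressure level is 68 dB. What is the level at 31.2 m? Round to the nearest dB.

61 dB

Line-source attenuation: ΔL = 10·log₁₀(r₂/r₁) = 10·log₁₀(31.2/6.3) = 6.948 dB.
L₂ = 68 − 10·log₁₀(31.2/6.3) = 68 − 6.948 = 61.05 dB.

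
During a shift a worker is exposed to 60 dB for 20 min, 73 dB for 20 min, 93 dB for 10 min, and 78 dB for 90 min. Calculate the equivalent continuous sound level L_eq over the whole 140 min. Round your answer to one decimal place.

82.7 dB

Weight each interval's intensity by its duration and average over T = 140 min:
Σ tᵢ·10^(Lᵢ/10) = 20·10^(60/10) + 20·10^(73/10) + 10·10^(93/10) + 90·10^(78/10) = 2.605e+10.
L_eq = 10·log₁₀(2.605e+10/140) = 82.70 dB.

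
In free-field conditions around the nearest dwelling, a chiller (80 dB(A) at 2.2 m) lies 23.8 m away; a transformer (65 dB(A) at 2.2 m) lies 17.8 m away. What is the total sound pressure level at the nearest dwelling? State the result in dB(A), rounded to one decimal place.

First find each source's level at the receiver (point-source: −20·log₁₀(r/r_ref)), then combine on an intensity basis.
chiller: 80 − 20·log₁₀(23.8/2.2) = 80 − 20.68 = 59.32 dB(A).
transformer: 65 − 20·log₁₀(17.8/2.2) = 65 − 18.16 = 46.84 dB(A).
Σ 10^(L/10) = 9.028e+05 → L_total = 10·log₁₀(9.028e+05) = 59.56 dB(A).

59.6 dB(A)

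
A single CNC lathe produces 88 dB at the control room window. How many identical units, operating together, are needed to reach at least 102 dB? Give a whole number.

26

Need L₁ + 10·log₁₀ N ≥ 102, i.e. log₁₀ N ≥ 1.40.
N ≥ 10^(14.0/10) = 25.119, so N = 26.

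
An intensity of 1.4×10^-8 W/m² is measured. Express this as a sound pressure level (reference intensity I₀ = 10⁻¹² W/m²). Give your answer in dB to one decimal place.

41.5 dB

Dividing by I₀ shifts the exponent by 12: I/I₀ = 1.4×10^4.
L = 10·(0.1461 + 4) = 41.46 dB.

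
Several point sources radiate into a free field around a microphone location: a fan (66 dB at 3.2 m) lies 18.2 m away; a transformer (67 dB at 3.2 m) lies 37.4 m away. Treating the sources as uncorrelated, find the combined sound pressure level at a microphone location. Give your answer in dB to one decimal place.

Apply inverse-square spreading to bring every level to the receiver, then sum 10^(L/10).
fan: 66 − 20·log₁₀(18.2/3.2) = 66 − 15.10 = 50.90 dB.
transformer: 67 − 20·log₁₀(37.4/3.2) = 67 − 21.35 = 45.65 dB.
Σ 10^(L/10) = 1.598e+05 → L_total = 10·log₁₀(1.598e+05) = 52.03 dB.

52.0 dB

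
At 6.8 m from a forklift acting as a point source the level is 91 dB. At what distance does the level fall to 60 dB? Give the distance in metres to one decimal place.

241.3 m

The 31.0 dB drop corresponds to a distance ratio of 10^(31.0/20) for a point source.
r₂ = 6.8·10^((91−60)/20) = 6.8·10^(31.0/20) = 241.27 m.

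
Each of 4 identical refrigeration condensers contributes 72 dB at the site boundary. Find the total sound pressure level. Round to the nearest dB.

L_total = L₁ + 10·log₁₀ N for N identical incoherent sources.
L_total = 72 + 10·log₁₀(4) = 72 + 6.021 = 78.02 dB.

78 dB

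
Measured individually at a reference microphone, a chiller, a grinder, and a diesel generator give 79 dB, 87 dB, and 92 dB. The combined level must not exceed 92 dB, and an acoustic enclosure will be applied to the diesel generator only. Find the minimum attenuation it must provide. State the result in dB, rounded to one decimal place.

Everything except the diesel generator sums to 10^(79/10) + 10^(87/10) = 5.806e+08 in linear terms, 87.64 dB.
The limit corresponds to 10^(92/10) = 1.585e+09; subtracting the fixed part leaves 1.004e+09 for the diesel generator, i.e. 90.02 dB.
So the diesel generator must be reduced from 92 to 90.02 dB: IL = 1.98 dB.

2.0 dB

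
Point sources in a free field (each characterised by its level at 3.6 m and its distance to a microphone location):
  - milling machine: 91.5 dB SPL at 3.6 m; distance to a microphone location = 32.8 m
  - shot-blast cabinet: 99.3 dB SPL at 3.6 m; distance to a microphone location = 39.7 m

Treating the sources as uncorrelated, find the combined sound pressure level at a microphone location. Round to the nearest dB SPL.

First find each source's level at the receiver (point-source: −20·log₁₀(r/r_ref)), then combine on an intensity basis.
milling machine: 91.5 − 20·log₁₀(32.8/3.6) = 91.5 − 19.19 = 72.31 dB SPL.
shot-blast cabinet: 99.3 − 20·log₁₀(39.7/3.6) = 99.3 − 20.85 = 78.45 dB SPL.
Σ 10^(L/10) = 8.700e+07 → L_total = 10·log₁₀(8.700e+07) = 79.40 dB SPL.

79 dB SPL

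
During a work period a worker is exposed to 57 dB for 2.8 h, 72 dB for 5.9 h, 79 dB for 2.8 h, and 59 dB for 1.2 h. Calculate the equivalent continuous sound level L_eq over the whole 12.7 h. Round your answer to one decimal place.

L_eq = 10·log₁₀[(1/T)·Σ tᵢ·10^(Lᵢ/10)] with T = 12.7 h.
Σ tᵢ·10^(Lᵢ/10) = 2.8·10^(57/10) + 5.9·10^(72/10) + 2.8·10^(79/10) + 1.2·10^(59/10) = 3.183e+08.
L_eq = 10·log₁₀(3.183e+08/12.7) = 73.99 dB.

74.0 dB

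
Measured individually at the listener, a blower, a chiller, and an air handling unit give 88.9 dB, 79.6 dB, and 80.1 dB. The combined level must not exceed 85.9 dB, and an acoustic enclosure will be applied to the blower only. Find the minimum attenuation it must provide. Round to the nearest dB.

Fixed contribution from the other sources: Σ 10^(L/10) = 10^(79.6/10) + 10^(80.1/10) = 1.935e+08 (82.87 dB).
The limit corresponds to 10^(85.9/10) = 3.890e+08; subtracting the fixed part leaves 1.955e+08 for the blower, i.e. 82.91 dB.
Required insertion loss = 88.9 − 82.91 = 5.99 dB.

6 dB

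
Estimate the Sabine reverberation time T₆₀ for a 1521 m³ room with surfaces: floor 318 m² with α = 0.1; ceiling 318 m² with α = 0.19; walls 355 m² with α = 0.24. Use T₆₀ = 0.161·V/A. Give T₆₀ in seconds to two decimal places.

1.38 s

A = Σ Sᵢαᵢ = 318·0.1 + 318·0.19 + 355·0.24 = 177.42 m².
T₆₀ = 0.161 × 1521 / 177.42 = 1.380 s.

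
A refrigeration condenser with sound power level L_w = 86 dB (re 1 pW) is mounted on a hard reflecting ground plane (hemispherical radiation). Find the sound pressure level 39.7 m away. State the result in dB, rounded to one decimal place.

The power spreads over a hemisphere of area 2π·r², so L_p = L_w − 10·log₁₀(2π·r²).
2π·r² = 9903 m², 10·log₁₀ of that is 39.958 dB.
L_p = 86 − 39.958 = 46.04 dB.

46.0 dB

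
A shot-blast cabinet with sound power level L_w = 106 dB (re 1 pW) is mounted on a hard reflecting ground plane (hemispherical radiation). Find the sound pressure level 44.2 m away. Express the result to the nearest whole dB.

L_p = L_w − 10·log₁₀(2π·r²) with r = 44.2 m.
2π·r² = 1.228e+04 m², 10·log₁₀ of that is 40.890 dB.
L_p = 106 − 40.890 = 65.11 dB.

65 dB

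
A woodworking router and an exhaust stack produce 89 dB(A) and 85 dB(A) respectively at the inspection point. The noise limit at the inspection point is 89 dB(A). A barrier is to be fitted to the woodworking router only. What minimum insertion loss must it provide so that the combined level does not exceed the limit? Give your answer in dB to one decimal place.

Fixed contribution from the other source: Σ 10^(L/10) = 10^(85/10) = 3.162e+08 (85.00 dB(A)).
To meet 89 dB(A) overall, the treated woodworking router may contribute at most 10^(89/10) − 3.162e+08 = 4.781e+08, i.e. 86.80 dB(A).
Required insertion loss = 89 − 86.80 = 2.20 dB.

2.2 dB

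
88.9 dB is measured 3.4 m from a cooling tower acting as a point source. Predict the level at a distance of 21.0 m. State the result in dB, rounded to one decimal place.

For a point source, L₂ = L₁ − 20·log₁₀(r₂/r₁).
L₂ = 88.9 − 20·log₁₀(21.0/3.4) = 88.9 − 15.815 = 73.09 dB.

73.1 dB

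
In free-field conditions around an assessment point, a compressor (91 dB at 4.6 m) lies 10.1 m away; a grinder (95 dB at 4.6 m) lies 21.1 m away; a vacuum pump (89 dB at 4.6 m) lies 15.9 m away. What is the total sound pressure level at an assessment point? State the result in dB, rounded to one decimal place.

First find each source's level at the receiver (point-source: −20·log₁₀(r/r_ref)), then combine on an intensity basis.
compressor: 91 − 20·log₁₀(10.1/4.6) = 91 − 6.83 = 84.17 dB.
grinder: 95 − 20·log₁₀(21.1/4.6) = 95 − 13.23 = 81.77 dB.
vacuum pump: 89 − 20·log₁₀(15.9/4.6) = 89 − 10.77 = 78.23 dB.
Σ 10^(L/10) = 4.779e+08 → L_total = 10·log₁₀(4.779e+08) = 86.79 dB.

86.8 dB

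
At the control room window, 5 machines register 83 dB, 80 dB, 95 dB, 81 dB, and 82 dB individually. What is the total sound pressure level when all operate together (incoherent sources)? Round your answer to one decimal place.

95.7 dB

For uncorrelated sources the intensities add, so convert each level to linear form, sum, and take 10·log₁₀ of the total.
Σ 10^(L/10) = 10^(83/10) + 10^(80/10) + 10^(95/10) + 10^(81/10) + 10^(82/10) = 3.746e+09.
L_total = 10·log₁₀(3.746e+09) = 95.74 dB.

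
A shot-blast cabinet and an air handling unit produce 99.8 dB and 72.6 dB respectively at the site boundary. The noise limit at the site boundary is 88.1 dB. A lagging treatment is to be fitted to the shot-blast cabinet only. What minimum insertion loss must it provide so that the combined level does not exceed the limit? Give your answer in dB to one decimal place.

11.8 dB

The untreated sources together contribute 10^(72.6/10) = 1.820e+07, i.e. 72.60 dB.
The limit corresponds to 10^(88.1/10) = 6.457e+08; subtracting the fixed part leaves 6.275e+08 for the shot-blast cabinet, i.e. 87.98 dB.
Required insertion loss = 99.8 − 87.98 = 11.82 dB.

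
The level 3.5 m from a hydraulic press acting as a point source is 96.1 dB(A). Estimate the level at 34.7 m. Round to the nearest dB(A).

For a point source, L₂ = L₁ − 20·log₁₀(r₂/r₁).
L₂ = 96.1 − 20·log₁₀(34.7/3.5) = 96.1 − 19.925 = 76.17 dB(A).

76 dB(A)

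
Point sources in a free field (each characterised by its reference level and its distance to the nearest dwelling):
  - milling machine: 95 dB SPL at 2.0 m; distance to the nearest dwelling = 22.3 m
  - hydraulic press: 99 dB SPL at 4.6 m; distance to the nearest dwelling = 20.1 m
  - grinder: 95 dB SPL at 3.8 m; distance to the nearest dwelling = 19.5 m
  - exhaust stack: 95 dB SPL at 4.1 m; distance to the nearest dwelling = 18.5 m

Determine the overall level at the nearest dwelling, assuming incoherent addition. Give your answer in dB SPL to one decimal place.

Propagate each source to the receiver with L = L_ref − 20·log₁₀(r/r_ref), then add intensities.
milling machine: 95 − 20·log₁₀(22.3/2.0) = 95 − 20.95 = 74.05 dB SPL.
hydraulic press: 99 − 20·log₁₀(20.1/4.6) = 99 − 12.81 = 86.19 dB SPL.
grinder: 95 − 20·log₁₀(19.5/3.8) = 95 − 14.21 = 80.79 dB SPL.
exhaust stack: 95 − 20·log₁₀(18.5/4.1) = 95 − 13.09 = 81.91 dB SPL.
Σ 10^(L/10) = 7.169e+08 → L_total = 10·log₁₀(7.169e+08) = 88.55 dB SPL.

88.6 dB SPL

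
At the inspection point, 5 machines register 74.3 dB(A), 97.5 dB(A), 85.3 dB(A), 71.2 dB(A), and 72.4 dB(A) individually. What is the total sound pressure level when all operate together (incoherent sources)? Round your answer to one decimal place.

For uncorrelated sources the intensities add, so convert each level to linear form, sum, and take 10·log₁₀ of the total.
Σ 10^(L/10) = 10^(74.3/10) + 10^(97.5/10) + 10^(85.3/10) + 10^(71.2/10) + 10^(72.4/10) = 6.020e+09.
L_total = 10·log₁₀(6.020e+09) = 97.80 dB(A).

97.8 dB(A)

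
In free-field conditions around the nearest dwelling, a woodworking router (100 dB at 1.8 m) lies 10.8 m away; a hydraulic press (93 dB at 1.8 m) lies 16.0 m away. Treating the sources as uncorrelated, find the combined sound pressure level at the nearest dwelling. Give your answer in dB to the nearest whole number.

85 dB

Propagate each source to the receiver with L = L_ref − 20·log₁₀(r/r_ref), then add intensities.
woodworking router: 100 − 20·log₁₀(10.8/1.8) = 100 − 15.56 = 84.44 dB.
hydraulic press: 93 − 20·log₁₀(16.0/1.8) = 93 − 18.98 = 74.02 dB.
Σ 10^(L/10) = 3.030e+08 → L_total = 10·log₁₀(3.030e+08) = 84.81 dB.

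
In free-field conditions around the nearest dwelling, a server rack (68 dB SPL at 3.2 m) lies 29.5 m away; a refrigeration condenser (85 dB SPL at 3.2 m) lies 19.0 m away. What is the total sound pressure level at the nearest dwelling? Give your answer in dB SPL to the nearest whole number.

70 dB SPL

Apply inverse-square spreading to bring every level to the receiver, then sum 10^(L/10).
server rack: 68 − 20·log₁₀(29.5/3.2) = 68 − 19.29 = 48.71 dB SPL.
refrigeration condenser: 85 − 20·log₁₀(19.0/3.2) = 85 − 15.47 = 69.53 dB SPL.
Σ 10^(L/10) = 9.044e+06 → L_total = 10·log₁₀(9.044e+06) = 69.56 dB SPL.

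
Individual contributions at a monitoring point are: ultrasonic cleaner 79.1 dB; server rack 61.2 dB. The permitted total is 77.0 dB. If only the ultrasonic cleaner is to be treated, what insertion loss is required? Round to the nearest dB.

Everything except the ultrasonic cleaner sums to 10^(61.2/10) = 1.318e+06 in linear terms, 61.20 dB.
To meet 77.0 dB overall, the treated ultrasonic cleaner may contribute at most 10^(77.0/10) − 1.318e+06 = 4.880e+07, i.e. 76.88 dB.
So the ultrasonic cleaner must be reduced from 79.1 to 76.88 dB: IL = 2.22 dB.

2 dB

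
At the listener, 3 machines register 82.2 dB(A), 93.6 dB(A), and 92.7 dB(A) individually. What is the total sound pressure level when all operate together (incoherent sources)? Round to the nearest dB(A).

Incoherent sources combine by intensity addition: L_total = 10·log₁₀(Σ 10^(L_i/10)).
Σ 10^(L/10) = 10^(82.2/10) + 10^(93.6/10) + 10^(92.7/10) = 4.319e+09.
L_total = 10·log₁₀(4.319e+09) = 96.35 dB(A).

96 dB(A)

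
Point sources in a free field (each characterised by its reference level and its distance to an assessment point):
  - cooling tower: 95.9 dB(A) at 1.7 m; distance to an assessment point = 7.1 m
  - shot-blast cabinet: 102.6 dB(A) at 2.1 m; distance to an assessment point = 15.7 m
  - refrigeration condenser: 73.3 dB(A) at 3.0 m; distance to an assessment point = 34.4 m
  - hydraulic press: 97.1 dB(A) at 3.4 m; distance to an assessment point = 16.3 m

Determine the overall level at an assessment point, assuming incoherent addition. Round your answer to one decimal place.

88.9 dB(A)

Apply inverse-square spreading to bring every level to the receiver, then sum 10^(L/10).
cooling tower: 95.9 − 20·log₁₀(7.1/1.7) = 95.9 − 12.42 = 83.48 dB(A).
shot-blast cabinet: 102.6 − 20·log₁₀(15.7/2.1) = 102.6 − 17.47 = 85.13 dB(A).
refrigeration condenser: 73.3 − 20·log₁₀(34.4/3.0) = 73.3 − 21.19 = 52.11 dB(A).
hydraulic press: 97.1 − 20·log₁₀(16.3/3.4) = 97.1 − 13.61 = 83.49 dB(A).
Σ 10^(L/10) = 7.719e+08 → L_total = 10·log₁₀(7.719e+08) = 88.88 dB(A).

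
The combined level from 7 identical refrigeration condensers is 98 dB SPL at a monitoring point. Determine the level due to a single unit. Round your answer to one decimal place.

For N identical incoherent sources L_total = L₁ + 10·log₁₀ N, so L₁ = 98 − 10·log₁₀(7) = 98 − 8.451.

89.5 dB SPL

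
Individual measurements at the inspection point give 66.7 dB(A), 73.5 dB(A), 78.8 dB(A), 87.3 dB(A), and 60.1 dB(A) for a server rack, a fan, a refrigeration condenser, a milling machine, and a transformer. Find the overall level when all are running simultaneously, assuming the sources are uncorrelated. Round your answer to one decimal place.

88.1 dB(A)

For uncorrelated sources the intensities add, so convert each level to linear form, sum, and take 10·log₁₀ of the total.
Σ 10^(L/10) = 10^(66.7/10) + 10^(73.5/10) + 10^(78.8/10) + 10^(87.3/10) + 10^(60.1/10) = 6.410e+08.
L_total = 10·log₁₀(6.410e+08) = 88.07 dB(A).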